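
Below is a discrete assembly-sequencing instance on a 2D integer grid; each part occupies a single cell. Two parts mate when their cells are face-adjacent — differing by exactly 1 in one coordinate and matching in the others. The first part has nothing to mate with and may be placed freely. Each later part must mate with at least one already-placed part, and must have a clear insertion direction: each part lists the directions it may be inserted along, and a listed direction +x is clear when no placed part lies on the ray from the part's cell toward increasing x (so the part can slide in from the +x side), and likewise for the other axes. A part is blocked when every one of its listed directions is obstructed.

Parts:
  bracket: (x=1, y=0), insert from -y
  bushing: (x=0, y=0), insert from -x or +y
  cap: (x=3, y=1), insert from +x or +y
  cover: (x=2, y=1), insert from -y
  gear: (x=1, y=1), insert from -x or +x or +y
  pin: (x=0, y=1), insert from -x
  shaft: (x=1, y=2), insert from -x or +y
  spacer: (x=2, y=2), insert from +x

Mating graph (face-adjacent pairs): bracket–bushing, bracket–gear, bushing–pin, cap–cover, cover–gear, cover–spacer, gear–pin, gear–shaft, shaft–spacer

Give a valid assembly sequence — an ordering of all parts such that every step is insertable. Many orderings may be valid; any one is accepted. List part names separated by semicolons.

1. spacer@(2, 2) [+x clear] — {spacer}
2. cover@(2, 1) [-y clear] — {cover, spacer}
3. gear@(1, 1) [-x clear] — {cover, gear, spacer}
4. cap@(3, 1) [+x clear] — {cap, cover, gear, spacer}
5. pin@(0, 1) [-x clear] — {cap, cover, gear, pin, spacer}
6. bracket@(1, 0) [-y clear] — {bracket, cap, cover, gear, pin, spacer}
7. bushing@(0, 0) [-x clear] — {bracket, bushing, cap, cover, gear, pin, spacer}
8. shaft@(1, 2) [-x clear] — {bracket, bushing, cap, cover, gear, pin, shaft, spacer}

spacer; cover; gear; cap; pin; bracket; bushing; shaft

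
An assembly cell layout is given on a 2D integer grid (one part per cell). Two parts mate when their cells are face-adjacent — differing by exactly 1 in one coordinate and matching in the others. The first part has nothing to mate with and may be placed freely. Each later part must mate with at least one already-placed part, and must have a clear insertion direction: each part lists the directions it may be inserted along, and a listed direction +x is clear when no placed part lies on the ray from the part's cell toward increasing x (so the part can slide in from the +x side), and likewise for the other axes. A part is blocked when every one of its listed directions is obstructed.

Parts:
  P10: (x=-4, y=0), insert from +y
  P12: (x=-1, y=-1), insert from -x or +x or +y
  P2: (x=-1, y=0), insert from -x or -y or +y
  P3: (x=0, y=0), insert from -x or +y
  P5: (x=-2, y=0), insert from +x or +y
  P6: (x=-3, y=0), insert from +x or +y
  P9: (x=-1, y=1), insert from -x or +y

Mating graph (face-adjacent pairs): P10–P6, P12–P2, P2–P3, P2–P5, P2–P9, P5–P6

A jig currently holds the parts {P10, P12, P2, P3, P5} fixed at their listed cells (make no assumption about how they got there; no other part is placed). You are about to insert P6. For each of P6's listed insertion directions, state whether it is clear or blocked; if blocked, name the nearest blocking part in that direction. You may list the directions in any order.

+x: blocked by P5; +y: clear

+x: nearest on ray is P5@(-2, 0) ⇒ blocked
+y: ray from P6(-3, 0) has no placed part ⇒ clear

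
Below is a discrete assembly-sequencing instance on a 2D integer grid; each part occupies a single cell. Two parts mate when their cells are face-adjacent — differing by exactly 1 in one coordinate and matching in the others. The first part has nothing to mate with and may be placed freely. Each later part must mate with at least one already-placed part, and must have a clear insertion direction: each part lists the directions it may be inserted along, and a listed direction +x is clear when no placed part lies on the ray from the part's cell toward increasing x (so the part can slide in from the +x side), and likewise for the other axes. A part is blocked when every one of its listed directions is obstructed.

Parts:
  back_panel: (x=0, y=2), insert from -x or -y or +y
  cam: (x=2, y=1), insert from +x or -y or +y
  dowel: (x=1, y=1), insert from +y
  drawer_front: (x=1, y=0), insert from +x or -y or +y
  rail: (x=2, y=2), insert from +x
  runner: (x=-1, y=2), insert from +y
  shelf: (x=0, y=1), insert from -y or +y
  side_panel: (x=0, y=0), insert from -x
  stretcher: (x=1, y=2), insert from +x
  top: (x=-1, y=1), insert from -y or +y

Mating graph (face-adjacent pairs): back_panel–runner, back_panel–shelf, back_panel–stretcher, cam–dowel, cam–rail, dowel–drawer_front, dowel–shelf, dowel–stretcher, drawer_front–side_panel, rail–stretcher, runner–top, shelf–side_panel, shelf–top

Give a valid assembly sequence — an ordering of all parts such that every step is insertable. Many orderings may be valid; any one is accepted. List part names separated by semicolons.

drawer_front; side_panel; shelf; back_panel; top; runner; dowel; stretcher; rail; cam

1. drawer_front@(1, 0) [+x clear] — {drawer_front}
2. side_panel@(0, 0) [-x clear] — {drawer_front, side_panel}
3. shelf@(0, 1) [+y clear] — {drawer_front, shelf, side_panel}
4. back_panel@(0, 2) [-x clear] — {back_panel, drawer_front, shelf, side_panel}
5. top@(-1, 1) [-y clear] — {back_panel, drawer_front, shelf, side_panel, top}
6. runner@(-1, 2) [+y clear] — {back_panel, drawer_front, runner, shelf, side_panel, top}
7. dowel@(1, 1) [+y clear] — {back_panel, dowel, drawer_front, runner, shelf, side_panel, top}
8. stretcher@(1, 2) [+x clear] — {back_panel, dowel, drawer_front, runner, shelf, side_panel, stretcher, top}
9. rail@(2, 2) [+x clear] — {back_panel, dowel, drawer_front, rail, runner, shelf, side_panel, stretcher, top}
10. cam@(2, 1) [+x clear] — {back_panel, cam, dowel, drawer_front, rail, runner, shelf, side_panel, stretcher, top}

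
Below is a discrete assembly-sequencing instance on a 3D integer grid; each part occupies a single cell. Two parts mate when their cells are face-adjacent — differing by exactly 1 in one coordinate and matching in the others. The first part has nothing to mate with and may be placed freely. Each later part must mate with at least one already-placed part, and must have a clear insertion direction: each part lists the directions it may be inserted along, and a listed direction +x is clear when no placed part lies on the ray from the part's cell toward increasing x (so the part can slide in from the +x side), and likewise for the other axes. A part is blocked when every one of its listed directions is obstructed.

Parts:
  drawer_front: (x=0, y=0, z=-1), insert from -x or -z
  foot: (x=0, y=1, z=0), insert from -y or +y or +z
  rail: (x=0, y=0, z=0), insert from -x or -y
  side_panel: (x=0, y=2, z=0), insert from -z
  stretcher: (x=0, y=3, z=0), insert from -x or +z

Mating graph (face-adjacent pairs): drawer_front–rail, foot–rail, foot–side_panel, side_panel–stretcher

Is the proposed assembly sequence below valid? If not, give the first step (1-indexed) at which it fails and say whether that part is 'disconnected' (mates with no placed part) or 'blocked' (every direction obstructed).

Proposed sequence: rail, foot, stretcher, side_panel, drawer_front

1. rail@(0, 0, 0) [-x clear] — {rail}
2. foot@(0, 1, 0) [+y clear] — {foot, rail}
3. stretcher@(0, 3, 0) — no placed neighbour ⇒ disconnected

Invalid at step 3 (disconnected)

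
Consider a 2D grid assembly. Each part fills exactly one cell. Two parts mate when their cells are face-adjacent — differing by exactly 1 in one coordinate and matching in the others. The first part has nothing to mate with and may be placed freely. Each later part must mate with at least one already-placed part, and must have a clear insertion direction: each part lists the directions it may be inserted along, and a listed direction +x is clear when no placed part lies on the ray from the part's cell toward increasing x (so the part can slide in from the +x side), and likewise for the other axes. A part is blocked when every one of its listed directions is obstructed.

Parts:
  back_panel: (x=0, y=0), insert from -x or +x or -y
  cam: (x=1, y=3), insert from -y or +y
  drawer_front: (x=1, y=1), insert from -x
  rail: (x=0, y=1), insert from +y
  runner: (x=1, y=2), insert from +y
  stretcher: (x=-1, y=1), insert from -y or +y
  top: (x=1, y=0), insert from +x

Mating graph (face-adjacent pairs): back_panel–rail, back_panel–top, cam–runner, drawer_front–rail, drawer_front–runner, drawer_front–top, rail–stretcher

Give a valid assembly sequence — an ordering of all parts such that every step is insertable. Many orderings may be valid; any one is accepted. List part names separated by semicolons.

1. runner@(1, 2) [+y clear] — {runner}
2. cam@(1, 3) [+y clear] — {cam, runner}
3. drawer_front@(1, 1) [-x clear] — {cam, drawer_front, runner}
4. rail@(0, 1) [+y clear] — {cam, drawer_front, rail, runner}
5. back_panel@(0, 0) [-x clear] — {back_panel, cam, drawer_front, rail, runner}
6. top@(1, 0) [+x clear] — {back_panel, cam, drawer_front, rail, runner, top}
7. stretcher@(-1, 1) [-y clear] — {back_panel, cam, drawer_front, rail, runner, stretcher, top}

runner; cam; drawer_front; rail; back_panel; top; stretcher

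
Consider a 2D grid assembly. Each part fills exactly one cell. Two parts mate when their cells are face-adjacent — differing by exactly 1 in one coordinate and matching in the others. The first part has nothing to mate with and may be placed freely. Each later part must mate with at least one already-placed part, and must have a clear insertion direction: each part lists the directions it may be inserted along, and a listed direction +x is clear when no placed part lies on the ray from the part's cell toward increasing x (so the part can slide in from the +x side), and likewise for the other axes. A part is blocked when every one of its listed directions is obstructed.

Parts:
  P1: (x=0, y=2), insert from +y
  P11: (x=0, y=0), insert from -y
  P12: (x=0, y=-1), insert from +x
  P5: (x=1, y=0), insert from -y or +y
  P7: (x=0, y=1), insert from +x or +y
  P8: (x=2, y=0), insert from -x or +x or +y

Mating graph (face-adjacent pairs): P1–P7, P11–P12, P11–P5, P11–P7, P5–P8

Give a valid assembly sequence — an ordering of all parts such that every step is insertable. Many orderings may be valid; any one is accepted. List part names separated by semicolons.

P1; P7; P11; P5; P12; P8

1. P1@(0, 2) [+y clear] — {P1}
2. P7@(0, 1) [+x clear] — {P1, P7}
3. P11@(0, 0) [-y clear] — {P1, P11, P7}
4. P5@(1, 0) [-y clear] — {P1, P11, P5, P7}
5. P12@(0, -1) [+x clear] — {P1, P11, P12, P5, P7}
6. P8@(2, 0) [+x clear] — {P1, P11, P12, P5, P7, P8}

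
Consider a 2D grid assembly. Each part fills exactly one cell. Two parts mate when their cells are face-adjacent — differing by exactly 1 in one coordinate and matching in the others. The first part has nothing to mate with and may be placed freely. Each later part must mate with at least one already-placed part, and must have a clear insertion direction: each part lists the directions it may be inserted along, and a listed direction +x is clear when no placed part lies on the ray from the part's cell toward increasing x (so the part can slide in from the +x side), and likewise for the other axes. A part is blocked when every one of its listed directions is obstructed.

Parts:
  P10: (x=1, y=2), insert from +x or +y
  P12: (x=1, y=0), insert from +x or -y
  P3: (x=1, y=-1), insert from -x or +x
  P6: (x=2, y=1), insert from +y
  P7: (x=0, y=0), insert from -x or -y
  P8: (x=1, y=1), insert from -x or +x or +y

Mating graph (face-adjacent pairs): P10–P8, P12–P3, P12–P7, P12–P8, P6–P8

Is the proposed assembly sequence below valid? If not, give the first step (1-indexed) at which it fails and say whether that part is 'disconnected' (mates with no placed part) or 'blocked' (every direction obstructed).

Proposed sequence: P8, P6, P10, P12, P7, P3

1. P8@(1, 1) [-x clear] — {P8}
2. P6@(2, 1) [+y clear] — {P6, P8}
3. P10@(1, 2) [+x clear] — {P10, P6, P8}
4. P12@(1, 0) [+x clear] — {P10, P12, P6, P8}
5. P7@(0, 0) [-x clear] — {P10, P12, P6, P7, P8}
6. P3@(1, -1) [-x clear] — {P10, P12, P3, P6, P7, P8}

Valid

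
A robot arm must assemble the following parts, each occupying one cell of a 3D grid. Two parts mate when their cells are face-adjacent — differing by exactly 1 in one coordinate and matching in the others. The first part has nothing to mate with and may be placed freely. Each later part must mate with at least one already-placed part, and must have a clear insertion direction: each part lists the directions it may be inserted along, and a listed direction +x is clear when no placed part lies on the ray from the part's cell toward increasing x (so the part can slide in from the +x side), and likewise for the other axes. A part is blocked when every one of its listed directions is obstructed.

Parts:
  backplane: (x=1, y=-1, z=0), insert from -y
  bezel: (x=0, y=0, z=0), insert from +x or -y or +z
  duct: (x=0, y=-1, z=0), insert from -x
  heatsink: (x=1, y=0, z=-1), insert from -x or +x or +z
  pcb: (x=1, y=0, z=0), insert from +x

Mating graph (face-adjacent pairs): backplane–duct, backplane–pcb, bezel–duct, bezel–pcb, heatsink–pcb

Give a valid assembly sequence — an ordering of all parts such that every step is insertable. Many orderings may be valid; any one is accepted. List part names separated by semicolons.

heatsink; pcb; bezel; backplane; duct

1. heatsink@(1, 0, -1) [-x clear] — {heatsink}
2. pcb@(1, 0, 0) [+x clear] — {heatsink, pcb}
3. bezel@(0, 0, 0) [-y clear] — {bezel, heatsink, pcb}
4. backplane@(1, -1, 0) [-y clear] — {backplane, bezel, heatsink, pcb}
5. duct@(0, -1, 0) [-x clear] — {backplane, bezel, duct, heatsink, pcb}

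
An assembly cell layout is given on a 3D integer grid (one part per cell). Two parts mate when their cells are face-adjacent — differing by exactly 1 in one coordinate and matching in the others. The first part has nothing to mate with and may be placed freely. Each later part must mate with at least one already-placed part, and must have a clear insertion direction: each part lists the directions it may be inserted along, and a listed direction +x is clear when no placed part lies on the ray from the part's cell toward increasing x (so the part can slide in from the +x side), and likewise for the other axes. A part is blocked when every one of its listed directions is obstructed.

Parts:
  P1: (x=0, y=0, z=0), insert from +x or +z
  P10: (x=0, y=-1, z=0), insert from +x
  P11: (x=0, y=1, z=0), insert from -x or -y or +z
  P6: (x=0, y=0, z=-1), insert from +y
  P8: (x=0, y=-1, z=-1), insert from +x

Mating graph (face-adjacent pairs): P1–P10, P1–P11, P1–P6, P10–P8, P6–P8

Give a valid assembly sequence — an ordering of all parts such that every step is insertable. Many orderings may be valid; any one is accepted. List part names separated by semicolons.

1. P8@(0, -1, -1) [+x clear] — {P8}
2. P6@(0, 0, -1) [+y clear] — {P6, P8}
3. P1@(0, 0, 0) [+x clear] — {P1, P6, P8}
4. P11@(0, 1, 0) [-x clear] — {P1, P11, P6, P8}
5. P10@(0, -1, 0) [+x clear] — {P1, P10, P11, P6, P8}

P8; P6; P1; P11; P10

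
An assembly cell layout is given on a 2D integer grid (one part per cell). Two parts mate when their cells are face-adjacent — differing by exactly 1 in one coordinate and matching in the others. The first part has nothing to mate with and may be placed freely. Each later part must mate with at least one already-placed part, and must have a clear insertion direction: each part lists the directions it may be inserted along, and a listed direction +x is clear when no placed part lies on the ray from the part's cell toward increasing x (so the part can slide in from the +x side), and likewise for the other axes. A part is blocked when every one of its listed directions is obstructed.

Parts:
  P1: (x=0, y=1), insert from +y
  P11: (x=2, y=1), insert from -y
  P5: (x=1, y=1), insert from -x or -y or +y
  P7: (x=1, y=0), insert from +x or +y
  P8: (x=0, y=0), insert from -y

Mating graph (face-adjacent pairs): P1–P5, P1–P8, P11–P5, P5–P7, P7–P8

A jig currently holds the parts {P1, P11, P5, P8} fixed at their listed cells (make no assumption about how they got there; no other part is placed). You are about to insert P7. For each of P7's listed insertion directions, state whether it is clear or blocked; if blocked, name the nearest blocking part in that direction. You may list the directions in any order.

+x: clear; +y: blocked by P5

+x: ray from P7(1, 0) has no placed part ⇒ clear
+y: nearest on ray is P5@(1, 1) ⇒ blocked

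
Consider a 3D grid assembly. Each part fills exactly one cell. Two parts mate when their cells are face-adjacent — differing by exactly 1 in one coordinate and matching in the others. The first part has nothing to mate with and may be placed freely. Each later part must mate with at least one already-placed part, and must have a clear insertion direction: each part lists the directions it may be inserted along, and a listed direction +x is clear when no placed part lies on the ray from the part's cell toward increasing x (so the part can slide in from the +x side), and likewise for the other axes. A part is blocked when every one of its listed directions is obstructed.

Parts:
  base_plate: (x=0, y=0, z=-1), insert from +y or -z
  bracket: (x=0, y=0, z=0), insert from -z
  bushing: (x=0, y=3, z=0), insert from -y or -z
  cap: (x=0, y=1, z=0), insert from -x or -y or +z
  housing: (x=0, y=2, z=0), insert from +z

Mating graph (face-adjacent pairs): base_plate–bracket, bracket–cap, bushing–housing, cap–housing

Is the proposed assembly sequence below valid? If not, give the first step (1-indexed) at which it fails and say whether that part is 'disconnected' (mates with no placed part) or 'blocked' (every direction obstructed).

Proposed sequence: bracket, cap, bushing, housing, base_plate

Invalid at step 3 (disconnected)

1. bracket@(0, 0, 0) [-z clear] — {bracket}
2. cap@(0, 1, 0) [-x clear] — {bracket, cap}
3. bushing@(0, 3, 0) — no placed neighbour ⇒ disconnected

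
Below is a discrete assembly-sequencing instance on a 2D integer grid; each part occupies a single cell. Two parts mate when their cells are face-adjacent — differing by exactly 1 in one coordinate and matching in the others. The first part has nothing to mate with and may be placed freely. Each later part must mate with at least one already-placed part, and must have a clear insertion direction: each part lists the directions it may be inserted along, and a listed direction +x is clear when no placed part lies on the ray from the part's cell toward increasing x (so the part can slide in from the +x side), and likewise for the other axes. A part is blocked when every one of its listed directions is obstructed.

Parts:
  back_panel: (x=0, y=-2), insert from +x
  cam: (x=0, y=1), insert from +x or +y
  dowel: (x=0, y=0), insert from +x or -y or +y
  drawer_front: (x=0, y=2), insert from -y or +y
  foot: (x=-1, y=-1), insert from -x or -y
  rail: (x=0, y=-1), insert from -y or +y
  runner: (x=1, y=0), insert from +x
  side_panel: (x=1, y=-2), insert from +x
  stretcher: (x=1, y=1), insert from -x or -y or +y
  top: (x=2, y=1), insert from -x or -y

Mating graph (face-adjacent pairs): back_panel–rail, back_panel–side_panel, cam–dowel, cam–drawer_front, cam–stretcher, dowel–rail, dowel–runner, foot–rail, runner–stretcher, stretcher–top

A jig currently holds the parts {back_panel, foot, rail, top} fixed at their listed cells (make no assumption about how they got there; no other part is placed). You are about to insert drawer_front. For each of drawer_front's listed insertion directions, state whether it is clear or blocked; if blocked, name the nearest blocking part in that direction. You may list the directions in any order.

+y: clear; -y: blocked by rail

-y: nearest on ray is rail@(0, -1) ⇒ blocked
+y: ray from drawer_front(0, 2) has no placed part ⇒ clear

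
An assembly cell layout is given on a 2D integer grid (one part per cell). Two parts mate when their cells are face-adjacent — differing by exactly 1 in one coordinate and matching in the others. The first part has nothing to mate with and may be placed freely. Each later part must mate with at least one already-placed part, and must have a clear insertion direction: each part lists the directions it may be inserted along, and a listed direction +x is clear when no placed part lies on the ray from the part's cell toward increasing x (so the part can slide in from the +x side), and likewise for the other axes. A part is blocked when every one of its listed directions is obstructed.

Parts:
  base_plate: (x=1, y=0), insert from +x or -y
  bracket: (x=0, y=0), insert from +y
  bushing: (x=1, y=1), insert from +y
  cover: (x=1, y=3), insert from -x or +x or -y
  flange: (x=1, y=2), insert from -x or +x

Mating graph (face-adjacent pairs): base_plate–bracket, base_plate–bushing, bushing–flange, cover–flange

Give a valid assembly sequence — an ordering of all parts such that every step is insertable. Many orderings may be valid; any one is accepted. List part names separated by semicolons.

base_plate; bracket; bushing; flange; cover

1. base_plate@(1, 0) [+x clear] — {base_plate}
2. bracket@(0, 0) [+y clear] — {base_plate, bracket}
3. bushing@(1, 1) [+y clear] — {base_plate, bracket, bushing}
4. flange@(1, 2) [-x clear] — {base_plate, bracket, bushing, flange}
5. cover@(1, 3) [-x clear] — {base_plate, bracket, bushing, cover, flange}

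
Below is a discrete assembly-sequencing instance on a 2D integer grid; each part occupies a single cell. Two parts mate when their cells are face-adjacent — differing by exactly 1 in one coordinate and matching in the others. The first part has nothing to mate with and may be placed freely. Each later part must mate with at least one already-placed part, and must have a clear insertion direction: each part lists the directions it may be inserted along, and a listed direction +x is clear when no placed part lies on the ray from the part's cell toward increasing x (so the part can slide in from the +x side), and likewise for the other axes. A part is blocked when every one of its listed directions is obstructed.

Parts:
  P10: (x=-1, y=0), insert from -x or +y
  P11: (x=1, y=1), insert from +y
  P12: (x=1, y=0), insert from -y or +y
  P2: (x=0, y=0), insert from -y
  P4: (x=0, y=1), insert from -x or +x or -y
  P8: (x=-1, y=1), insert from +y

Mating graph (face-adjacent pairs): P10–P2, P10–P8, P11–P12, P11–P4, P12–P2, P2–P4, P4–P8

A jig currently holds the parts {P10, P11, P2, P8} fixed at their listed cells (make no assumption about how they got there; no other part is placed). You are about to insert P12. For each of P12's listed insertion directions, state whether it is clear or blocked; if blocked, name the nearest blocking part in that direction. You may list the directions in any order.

+y: blocked by P11; -y: clear

-y: ray from P12(1, 0) has no placed part ⇒ clear
+y: nearest on ray is P11@(1, 1) ⇒ blocked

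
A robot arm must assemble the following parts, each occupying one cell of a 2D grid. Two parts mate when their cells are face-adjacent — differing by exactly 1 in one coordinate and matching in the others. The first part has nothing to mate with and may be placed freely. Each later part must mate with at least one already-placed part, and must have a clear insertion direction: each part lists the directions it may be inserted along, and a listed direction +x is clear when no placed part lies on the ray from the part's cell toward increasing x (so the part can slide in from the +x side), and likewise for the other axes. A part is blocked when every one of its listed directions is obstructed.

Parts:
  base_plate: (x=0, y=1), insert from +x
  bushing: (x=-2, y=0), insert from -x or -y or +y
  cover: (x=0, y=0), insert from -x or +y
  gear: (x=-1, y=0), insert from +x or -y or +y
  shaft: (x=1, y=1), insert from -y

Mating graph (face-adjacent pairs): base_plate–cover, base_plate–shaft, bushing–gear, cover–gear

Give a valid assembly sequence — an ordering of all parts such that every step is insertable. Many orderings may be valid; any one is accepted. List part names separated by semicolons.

1. bushing@(-2, 0) [-x clear] — {bushing}
2. gear@(-1, 0) [+x clear] — {bushing, gear}
3. cover@(0, 0) [+y clear] — {bushing, cover, gear}
4. base_plate@(0, 1) [+x clear] — {base_plate, bushing, cover, gear}
5. shaft@(1, 1) [-y clear] — {base_plate, bushing, cover, gear, shaft}

bushing; gear; cover; base_plate; shaft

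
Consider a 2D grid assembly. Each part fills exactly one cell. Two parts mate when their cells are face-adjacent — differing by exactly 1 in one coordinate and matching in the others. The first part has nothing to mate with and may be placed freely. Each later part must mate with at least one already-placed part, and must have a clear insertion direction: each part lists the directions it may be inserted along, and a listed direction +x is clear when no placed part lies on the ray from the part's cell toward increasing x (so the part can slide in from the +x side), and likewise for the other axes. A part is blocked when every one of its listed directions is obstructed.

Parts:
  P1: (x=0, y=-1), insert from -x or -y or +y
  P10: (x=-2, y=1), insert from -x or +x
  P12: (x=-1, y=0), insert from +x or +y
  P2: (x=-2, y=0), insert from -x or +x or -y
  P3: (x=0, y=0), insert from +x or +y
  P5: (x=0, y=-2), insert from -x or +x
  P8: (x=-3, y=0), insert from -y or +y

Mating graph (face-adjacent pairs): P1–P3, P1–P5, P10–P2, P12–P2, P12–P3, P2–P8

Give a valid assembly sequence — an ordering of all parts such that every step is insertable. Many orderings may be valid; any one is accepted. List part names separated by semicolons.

P1; P3; P12; P2; P10; P8; P5

1. P1@(0, -1) [-x clear] — {P1}
2. P3@(0, 0) [+x clear] — {P1, P3}
3. P12@(-1, 0) [+y clear] — {P1, P12, P3}
4. P2@(-2, 0) [-x clear] — {P1, P12, P2, P3}
5. P10@(-2, 1) [-x clear] — {P1, P10, P12, P2, P3}
6. P8@(-3, 0) [-y clear] — {P1, P10, P12, P2, P3, P8}
7. P5@(0, -2) [-x clear] — {P1, P10, P12, P2, P3, P5, P8}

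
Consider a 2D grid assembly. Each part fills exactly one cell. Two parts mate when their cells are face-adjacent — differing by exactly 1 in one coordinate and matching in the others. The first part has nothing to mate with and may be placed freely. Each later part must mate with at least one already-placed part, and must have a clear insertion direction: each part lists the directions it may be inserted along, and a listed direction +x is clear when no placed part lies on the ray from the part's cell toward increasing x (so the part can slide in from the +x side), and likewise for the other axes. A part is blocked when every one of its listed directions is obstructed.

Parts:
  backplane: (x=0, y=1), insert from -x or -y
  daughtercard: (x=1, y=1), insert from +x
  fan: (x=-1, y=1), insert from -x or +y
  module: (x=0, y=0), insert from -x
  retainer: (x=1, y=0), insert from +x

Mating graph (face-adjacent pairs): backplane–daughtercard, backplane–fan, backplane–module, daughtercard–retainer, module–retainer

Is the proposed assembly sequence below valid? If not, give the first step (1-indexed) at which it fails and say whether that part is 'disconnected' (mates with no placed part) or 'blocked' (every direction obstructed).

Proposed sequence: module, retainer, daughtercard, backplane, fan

Valid

1. module@(0, 0) [-x clear] — {module}
2. retainer@(1, 0) [+x clear] — {module, retainer}
3. daughtercard@(1, 1) [+x clear] — {daughtercard, module, retainer}
4. backplane@(0, 1) [-x clear] — {backplane, daughtercard, module, retainer}
5. fan@(-1, 1) [-x clear] — {backplane, daughtercard, fan, module, retainer}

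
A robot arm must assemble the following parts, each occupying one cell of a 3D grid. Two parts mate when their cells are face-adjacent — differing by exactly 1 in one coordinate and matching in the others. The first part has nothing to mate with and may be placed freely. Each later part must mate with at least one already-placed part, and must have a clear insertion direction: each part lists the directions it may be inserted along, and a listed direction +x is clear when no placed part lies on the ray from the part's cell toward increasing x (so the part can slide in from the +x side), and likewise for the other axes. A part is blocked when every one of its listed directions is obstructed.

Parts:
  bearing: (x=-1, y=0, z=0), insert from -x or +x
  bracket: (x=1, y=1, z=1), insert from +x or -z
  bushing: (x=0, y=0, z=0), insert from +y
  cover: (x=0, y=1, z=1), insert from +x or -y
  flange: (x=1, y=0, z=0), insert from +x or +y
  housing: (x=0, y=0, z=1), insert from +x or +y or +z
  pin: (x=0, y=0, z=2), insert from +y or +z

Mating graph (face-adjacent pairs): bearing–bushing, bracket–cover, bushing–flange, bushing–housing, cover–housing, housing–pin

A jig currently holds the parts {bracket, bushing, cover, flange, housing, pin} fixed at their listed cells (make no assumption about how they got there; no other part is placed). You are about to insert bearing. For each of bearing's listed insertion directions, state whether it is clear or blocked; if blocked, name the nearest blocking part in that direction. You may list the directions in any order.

+x: blocked by bushing; -x: clear

-x: ray from bearing(-1, 0, 0) has no placed part ⇒ clear
+x: nearest on ray is bushing@(0, 0, 0) ⇒ blocked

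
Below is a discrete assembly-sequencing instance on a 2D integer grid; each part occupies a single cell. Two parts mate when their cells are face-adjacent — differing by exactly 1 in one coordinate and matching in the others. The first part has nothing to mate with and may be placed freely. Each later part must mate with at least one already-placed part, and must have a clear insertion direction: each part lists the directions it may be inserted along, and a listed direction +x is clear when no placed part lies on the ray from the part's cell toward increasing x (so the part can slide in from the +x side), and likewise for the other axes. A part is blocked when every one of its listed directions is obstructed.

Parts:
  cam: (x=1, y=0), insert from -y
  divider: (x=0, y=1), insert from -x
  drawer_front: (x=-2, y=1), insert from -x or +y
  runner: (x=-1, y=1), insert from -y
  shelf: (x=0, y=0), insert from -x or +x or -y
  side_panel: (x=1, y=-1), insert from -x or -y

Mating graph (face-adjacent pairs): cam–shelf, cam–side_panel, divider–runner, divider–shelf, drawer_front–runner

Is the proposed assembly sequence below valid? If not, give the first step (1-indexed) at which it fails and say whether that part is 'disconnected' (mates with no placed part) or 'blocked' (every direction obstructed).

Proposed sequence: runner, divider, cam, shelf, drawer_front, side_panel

1. runner@(-1, 1) [-y clear] — {runner}
2. divider@(0, 1) — -x all obstructed ⇒ blocked

Invalid at step 2 (blocked)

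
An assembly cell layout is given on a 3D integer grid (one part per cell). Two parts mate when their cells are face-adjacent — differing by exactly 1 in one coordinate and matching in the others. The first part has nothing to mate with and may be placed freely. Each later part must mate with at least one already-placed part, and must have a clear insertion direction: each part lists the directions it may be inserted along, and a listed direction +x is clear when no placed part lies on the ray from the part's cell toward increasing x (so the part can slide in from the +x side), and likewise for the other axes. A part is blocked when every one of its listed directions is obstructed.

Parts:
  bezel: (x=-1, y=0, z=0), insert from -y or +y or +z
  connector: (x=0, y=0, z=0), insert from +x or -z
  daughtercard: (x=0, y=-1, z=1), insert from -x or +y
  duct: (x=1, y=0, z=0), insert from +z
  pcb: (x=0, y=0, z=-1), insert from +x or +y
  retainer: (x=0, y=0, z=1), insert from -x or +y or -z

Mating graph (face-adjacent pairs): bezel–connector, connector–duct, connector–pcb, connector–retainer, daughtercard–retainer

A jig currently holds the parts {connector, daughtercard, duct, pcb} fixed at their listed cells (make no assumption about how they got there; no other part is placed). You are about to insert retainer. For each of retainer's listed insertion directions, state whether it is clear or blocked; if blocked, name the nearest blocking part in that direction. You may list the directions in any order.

-x: ray from retainer(0, 0, 1) has no placed part ⇒ clear
+y: ray from retainer(0, 0, 1) has no placed part ⇒ clear
-z: nearest on ray is connector@(0, 0, 0) ⇒ blocked

+y: clear; -x: clear; -z: blocked by connector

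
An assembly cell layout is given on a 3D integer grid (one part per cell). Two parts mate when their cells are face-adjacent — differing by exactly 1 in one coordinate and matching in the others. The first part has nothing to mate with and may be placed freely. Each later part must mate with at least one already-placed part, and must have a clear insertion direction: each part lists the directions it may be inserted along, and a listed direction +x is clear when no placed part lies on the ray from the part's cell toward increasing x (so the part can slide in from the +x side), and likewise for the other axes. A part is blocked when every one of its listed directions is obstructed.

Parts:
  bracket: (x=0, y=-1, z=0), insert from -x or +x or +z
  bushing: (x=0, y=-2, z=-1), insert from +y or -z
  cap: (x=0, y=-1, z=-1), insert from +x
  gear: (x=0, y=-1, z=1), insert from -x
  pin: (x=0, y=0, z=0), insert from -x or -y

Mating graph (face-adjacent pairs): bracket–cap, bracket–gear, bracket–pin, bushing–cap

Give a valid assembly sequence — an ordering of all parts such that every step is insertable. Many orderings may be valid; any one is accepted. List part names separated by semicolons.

1. bushing@(0, -2, -1) [+y clear] — {bushing}
2. cap@(0, -1, -1) [+x clear] — {bushing, cap}
3. bracket@(0, -1, 0) [-x clear] — {bracket, bushing, cap}
4. pin@(0, 0, 0) [-x clear] — {bracket, bushing, cap, pin}
5. gear@(0, -1, 1) [-x clear] — {bracket, bushing, cap, gear, pin}

bushing; cap; bracket; pin; gear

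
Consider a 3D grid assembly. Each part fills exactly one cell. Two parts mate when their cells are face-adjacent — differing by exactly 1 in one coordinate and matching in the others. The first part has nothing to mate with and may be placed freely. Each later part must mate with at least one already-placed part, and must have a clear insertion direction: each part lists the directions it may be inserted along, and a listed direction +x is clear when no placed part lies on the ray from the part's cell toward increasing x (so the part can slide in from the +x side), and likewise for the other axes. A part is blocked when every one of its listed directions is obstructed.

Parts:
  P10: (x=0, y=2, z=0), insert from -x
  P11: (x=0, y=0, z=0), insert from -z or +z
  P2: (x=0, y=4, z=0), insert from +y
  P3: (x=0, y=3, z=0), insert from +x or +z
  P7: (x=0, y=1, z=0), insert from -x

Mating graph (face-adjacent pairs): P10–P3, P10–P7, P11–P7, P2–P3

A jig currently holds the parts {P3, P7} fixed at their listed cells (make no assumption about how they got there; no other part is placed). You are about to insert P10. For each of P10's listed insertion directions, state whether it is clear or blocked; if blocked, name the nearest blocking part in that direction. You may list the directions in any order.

-x: ray from P10(0, 2, 0) has no placed part ⇒ clear

-x: clear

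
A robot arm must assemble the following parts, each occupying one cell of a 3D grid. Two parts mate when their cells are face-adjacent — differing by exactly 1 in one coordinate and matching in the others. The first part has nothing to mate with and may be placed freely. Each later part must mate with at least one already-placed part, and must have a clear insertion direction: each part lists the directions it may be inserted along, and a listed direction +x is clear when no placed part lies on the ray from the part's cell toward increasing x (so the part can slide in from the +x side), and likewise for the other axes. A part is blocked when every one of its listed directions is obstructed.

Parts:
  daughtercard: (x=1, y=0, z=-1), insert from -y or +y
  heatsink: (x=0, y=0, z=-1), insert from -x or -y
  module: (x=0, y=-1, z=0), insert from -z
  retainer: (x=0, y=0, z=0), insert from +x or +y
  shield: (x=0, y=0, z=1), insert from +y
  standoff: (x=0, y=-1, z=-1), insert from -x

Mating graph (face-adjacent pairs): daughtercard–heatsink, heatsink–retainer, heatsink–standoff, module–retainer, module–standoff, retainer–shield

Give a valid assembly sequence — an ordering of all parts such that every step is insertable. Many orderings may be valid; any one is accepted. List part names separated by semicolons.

1. daughtercard@(1, 0, -1) [-y clear] — {daughtercard}
2. heatsink@(0, 0, -1) [-x clear] — {daughtercard, heatsink}
3. retainer@(0, 0, 0) [+x clear] — {daughtercard, heatsink, retainer}
4. shield@(0, 0, 1) [+y clear] — {daughtercard, heatsink, retainer, shield}
5. module@(0, -1, 0) [-z clear] — {daughtercard, heatsink, module, retainer, shield}
6. standoff@(0, -1, -1) [-x clear] — {daughtercard, heatsink, module, retainer, shield, standoff}

daughtercard; heatsink; retainer; shield; module; standoff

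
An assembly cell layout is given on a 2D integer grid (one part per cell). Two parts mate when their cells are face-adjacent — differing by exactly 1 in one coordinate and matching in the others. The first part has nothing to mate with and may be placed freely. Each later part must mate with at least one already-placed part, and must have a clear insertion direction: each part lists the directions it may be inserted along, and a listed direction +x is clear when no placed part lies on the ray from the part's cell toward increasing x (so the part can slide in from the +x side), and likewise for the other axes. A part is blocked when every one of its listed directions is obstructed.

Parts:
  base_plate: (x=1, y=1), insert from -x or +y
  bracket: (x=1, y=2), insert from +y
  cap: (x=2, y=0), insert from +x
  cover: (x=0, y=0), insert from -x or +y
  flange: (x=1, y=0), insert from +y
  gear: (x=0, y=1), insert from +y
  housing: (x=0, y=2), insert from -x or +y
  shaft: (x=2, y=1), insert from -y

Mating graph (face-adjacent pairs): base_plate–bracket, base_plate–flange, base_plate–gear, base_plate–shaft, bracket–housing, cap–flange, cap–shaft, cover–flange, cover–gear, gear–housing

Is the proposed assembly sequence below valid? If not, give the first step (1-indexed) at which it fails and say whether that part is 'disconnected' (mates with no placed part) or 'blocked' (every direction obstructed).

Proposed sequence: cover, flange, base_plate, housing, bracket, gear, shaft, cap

Invalid at step 4 (disconnected)

1. cover@(0, 0) [-x clear] — {cover}
2. flange@(1, 0) [+y clear] — {cover, flange}
3. base_plate@(1, 1) [-x clear] — {base_plate, cover, flange}
4. housing@(0, 2) — no placed neighbour ⇒ disconnected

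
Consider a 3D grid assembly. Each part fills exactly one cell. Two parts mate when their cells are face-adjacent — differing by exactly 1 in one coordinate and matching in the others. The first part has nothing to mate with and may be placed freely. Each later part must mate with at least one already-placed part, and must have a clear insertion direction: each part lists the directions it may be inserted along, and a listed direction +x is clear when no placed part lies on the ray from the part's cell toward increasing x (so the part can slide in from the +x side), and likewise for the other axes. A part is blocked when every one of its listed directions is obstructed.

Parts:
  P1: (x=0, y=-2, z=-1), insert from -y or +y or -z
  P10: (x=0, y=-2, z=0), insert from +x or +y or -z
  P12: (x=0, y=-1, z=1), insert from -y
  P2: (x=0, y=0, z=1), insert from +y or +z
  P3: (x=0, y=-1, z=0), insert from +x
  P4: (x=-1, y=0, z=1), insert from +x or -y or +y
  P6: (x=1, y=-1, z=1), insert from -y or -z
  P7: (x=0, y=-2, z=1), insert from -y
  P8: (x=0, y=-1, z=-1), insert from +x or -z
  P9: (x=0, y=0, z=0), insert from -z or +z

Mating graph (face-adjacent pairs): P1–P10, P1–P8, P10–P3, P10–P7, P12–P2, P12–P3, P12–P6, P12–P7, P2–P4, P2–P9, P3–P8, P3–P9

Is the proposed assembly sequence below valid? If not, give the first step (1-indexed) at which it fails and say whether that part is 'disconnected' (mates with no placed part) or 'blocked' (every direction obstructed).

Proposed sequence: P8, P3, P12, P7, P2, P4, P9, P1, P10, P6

Valid

1. P8@(0, -1, -1) [+x clear] — {P8}
2. P3@(0, -1, 0) [+x clear] — {P3, P8}
3. P12@(0, -1, 1) [-y clear] — {P12, P3, P8}
4. P7@(0, -2, 1) [-y clear] — {P12, P3, P7, P8}
5. P2@(0, 0, 1) [+y clear] — {P12, P2, P3, P7, P8}
6. P4@(-1, 0, 1) [-y clear] — {P12, P2, P3, P4, P7, P8}
7. P9@(0, 0, 0) [-z clear] — {P12, P2, P3, P4, P7, P8, P9}
8. P1@(0, -2, -1) [-y clear] — {P1, P12, P2, P3, P4, P7, P8, P9}
9. P10@(0, -2, 0) [+x clear] — {P1, P10, P12, P2, P3, P4, P7, P8, P9}
10. P6@(1, -1, 1) [-y clear] — {P1, P10, P12, P2, P3, P4, P6, P7, P8, P9}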